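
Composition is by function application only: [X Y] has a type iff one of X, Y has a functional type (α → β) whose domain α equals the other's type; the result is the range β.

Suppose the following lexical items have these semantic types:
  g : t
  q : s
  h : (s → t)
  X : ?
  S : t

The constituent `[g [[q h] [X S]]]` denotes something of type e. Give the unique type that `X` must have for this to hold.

For [g [[q h] [X S]]] to have type e with g of type t, [[q h] [X S]] must be the function: [[q h] [X S]] : (t → e).
For [[q h] [X S]] to have type (t → e) with [q h] of type t, [X S] must be the function: [X S] : (t → (t → e)).
For [X S] to have type (t → (t → e)) with S of type t, X must be the function: X : (t → (t → (t → e))).

(t → (t → (t → e)))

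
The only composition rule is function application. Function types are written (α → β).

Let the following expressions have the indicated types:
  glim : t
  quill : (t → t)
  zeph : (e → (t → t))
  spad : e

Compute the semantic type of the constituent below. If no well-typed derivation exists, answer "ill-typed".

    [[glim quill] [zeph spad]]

t

[glim quill]: quill is (t → t), glim is t; result t.
[zeph spad]: zeph is (e → (t → t)), spad is e; result (t → t).
[[glim quill] [zeph spad]]: [zeph spad] is (t → t), [glim quill] is t; result t.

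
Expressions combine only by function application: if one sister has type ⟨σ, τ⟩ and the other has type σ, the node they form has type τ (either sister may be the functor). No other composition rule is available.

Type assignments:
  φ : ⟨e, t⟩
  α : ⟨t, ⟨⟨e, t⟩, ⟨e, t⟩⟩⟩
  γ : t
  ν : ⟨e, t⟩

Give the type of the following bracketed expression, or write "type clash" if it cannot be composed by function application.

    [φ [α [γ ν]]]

At [γ ν]: neither t nor ⟨e, t⟩ can take the other as argument; the node is ill-typed.

type clash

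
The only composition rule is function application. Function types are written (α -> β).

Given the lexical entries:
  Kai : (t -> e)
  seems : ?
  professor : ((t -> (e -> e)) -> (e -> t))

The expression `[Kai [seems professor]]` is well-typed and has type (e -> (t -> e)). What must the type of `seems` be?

(((t -> (e -> e)) -> (e -> t)) -> ((t -> e) -> (e -> (t -> e))))

[Kai [seems professor]] must have type (e -> (t -> e)). The sister Kai has type (t -> e); that is not a function onto (e -> (t -> e)), so [seems professor] must be the functor, of type ((t -> e) -> (e -> (t -> e))).
[seems professor] must have type ((t -> e) -> (e -> (t -> e))). The sister professor has type ((t -> (e -> e)) -> (e -> t)); that is not a function onto ((t -> e) -> (e -> (t -> e))), so seems must be the functor, of type (((t -> (e -> e)) -> (e -> t)) -> ((t -> e) -> (e -> (t -> e)))).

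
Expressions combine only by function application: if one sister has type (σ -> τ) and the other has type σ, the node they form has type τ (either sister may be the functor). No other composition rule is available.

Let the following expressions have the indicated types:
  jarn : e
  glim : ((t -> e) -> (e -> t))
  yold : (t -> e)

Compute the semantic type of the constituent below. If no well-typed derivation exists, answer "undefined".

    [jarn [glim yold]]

t

[glim yold]: glim is ((t -> e) -> (e -> t)), yold is (t -> e); result (e -> t).
[jarn [glim yold]]: [glim yold] is (e -> t), jarn is e; result t.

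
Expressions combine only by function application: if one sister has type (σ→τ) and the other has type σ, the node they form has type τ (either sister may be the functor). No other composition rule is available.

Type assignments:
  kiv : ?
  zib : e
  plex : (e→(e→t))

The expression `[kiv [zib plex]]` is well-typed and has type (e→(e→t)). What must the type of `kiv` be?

For [kiv [zib plex]] to have type (e→(e→t)) with [zib plex] of type (e→t), kiv must be the function: kiv : ((e→t)→(e→(e→t))).

((e→t)→(e→(e→t)))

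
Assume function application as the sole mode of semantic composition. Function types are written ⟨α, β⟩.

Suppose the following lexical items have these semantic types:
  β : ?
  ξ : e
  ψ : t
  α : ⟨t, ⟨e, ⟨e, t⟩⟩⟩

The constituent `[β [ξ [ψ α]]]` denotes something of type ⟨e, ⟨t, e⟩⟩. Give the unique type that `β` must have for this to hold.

[β [ξ [ψ α]]] must have type ⟨e, ⟨t, e⟩⟩. The sister [ξ [ψ α]] has type ⟨e, t⟩; that is not a function onto ⟨e, ⟨t, e⟩⟩, so β must be the functor, of type ⟨⟨e, t⟩, ⟨e, ⟨t, e⟩⟩⟩.

⟨⟨e, t⟩, ⟨e, ⟨t, e⟩⟩⟩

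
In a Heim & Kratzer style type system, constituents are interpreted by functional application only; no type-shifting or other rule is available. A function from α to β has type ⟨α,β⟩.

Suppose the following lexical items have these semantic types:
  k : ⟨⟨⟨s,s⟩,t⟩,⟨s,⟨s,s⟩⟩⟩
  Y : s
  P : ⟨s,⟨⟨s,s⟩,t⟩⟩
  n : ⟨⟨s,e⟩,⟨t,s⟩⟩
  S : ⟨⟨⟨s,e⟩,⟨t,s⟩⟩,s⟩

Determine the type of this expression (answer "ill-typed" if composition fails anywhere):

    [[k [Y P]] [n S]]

⟨s,s⟩

[Y P]: functor P : ⟨s,⟨⟨s,s⟩,t⟩⟩, argument Y : s; result ⟨⟨s,s⟩,t⟩.
[k [Y P]]: functor k : ⟨⟨⟨s,s⟩,t⟩,⟨s,⟨s,s⟩⟩⟩, argument [Y P] : ⟨⟨s,s⟩,t⟩; result ⟨s,⟨s,s⟩⟩.
[n S]: functor S : ⟨⟨⟨s,e⟩,⟨t,s⟩⟩,s⟩, argument n : ⟨⟨s,e⟩,⟨t,s⟩⟩; result s.
[[k [Y P]] [n S]]: functor [k [Y P]] : ⟨s,⟨s,s⟩⟩, argument [n S] : s; result ⟨s,s⟩.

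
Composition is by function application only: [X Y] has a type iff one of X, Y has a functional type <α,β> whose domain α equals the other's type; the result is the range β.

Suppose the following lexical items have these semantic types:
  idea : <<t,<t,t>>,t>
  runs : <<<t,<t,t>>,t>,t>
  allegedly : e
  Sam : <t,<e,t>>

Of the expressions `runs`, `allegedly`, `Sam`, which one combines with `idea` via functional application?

runs

runs — combines: runs : <<<t,<t,t>>,t>,t> takes idea : <<t,<t,t>>,t> as argument, giving t.
allegedly : e — neither side's domain matches the other.
Sam : <t,<e,t>> — neither side's domain matches the other.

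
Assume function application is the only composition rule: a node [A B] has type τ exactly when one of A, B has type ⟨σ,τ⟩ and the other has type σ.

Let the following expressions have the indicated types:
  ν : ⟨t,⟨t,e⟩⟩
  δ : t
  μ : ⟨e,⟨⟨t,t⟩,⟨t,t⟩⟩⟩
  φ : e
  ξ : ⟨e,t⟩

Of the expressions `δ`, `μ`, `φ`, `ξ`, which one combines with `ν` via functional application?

δ

δ — combines: ν : ⟨t,⟨t,e⟩⟩ takes δ : t as argument, giving ⟨t,e⟩.
μ : ⟨e,⟨⟨t,t⟩,⟨t,t⟩⟩⟩ — neither side's domain matches the other.
φ : e — neither side's domain matches the other.
ξ : ⟨e,t⟩ — neither side's domain matches the other.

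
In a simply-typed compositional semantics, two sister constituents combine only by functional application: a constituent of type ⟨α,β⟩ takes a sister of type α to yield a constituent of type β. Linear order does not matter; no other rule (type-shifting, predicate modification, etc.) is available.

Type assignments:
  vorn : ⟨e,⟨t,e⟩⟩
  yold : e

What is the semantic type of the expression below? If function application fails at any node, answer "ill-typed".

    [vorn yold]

At [vorn yold], vorn : ⟨e,⟨t,e⟩⟩ takes yold : e, giving ⟨t,e⟩.

⟨t,e⟩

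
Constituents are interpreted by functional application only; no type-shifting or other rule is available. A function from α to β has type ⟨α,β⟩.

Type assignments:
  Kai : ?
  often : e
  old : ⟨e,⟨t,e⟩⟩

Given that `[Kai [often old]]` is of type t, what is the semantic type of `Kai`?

For [Kai [often old]] to have type t with [often old] of type ⟨t,e⟩, Kai must be the function: Kai : ⟨⟨t,e⟩,t⟩.

⟨⟨t,e⟩,t⟩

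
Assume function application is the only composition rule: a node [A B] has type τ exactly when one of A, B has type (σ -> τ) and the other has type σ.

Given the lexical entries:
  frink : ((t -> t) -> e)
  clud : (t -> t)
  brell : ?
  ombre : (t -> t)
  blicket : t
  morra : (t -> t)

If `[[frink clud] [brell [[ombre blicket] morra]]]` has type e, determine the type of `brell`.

[[frink clud] [brell [[ombre blicket] morra]]] is required to be e. [frink clud] : e cannot yield e as functor, so [brell [[ombre blicket] morra]] : (e -> e).
[brell [[ombre blicket] morra]] is required to be (e -> e). [[ombre blicket] morra] : t cannot yield (e -> e) as functor, so brell : (t -> (e -> e)).

(t -> (e -> e))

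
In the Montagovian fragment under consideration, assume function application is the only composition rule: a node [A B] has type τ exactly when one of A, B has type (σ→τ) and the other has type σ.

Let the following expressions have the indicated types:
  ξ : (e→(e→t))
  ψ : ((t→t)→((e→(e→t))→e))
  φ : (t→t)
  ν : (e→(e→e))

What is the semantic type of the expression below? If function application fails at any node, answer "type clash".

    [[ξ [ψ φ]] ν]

At [ψ φ], ψ : ((t→t)→((e→(e→t))→e)) takes φ : (t→t), giving ((e→(e→t))→e).
At [ξ [ψ φ]], [ψ φ] : ((e→(e→t))→e) takes ξ : (e→(e→t)), giving e.
At [[ξ [ψ φ]] ν], ν : (e→(e→e)) takes [ξ [ψ φ]] : e, giving (e→e).

(e→e)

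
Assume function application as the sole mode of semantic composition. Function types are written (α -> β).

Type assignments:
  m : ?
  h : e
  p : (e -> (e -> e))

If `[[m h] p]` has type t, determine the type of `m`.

[[m h] p] is required to be t. p : (e -> (e -> e)) cannot yield t as functor, so [m h] : ((e -> (e -> e)) -> t).
[m h] is required to be ((e -> (e -> e)) -> t). h : e cannot yield ((e -> (e -> e)) -> t) as functor, so m : (e -> ((e -> (e -> e)) -> t)).

(e -> ((e -> (e -> e)) -> t))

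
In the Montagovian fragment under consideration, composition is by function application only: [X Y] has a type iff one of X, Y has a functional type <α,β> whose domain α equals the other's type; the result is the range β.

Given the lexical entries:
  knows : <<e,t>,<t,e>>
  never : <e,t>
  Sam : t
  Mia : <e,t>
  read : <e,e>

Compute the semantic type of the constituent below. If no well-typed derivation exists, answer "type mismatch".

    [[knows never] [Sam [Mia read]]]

type mismatch

[knows never]: <<e,t>,<t,e>> applied to <e,t> yields <t,e>.
[Mia read]: <e,t> with <e,e> — neither is a function whose domain matches the other; composition fails here.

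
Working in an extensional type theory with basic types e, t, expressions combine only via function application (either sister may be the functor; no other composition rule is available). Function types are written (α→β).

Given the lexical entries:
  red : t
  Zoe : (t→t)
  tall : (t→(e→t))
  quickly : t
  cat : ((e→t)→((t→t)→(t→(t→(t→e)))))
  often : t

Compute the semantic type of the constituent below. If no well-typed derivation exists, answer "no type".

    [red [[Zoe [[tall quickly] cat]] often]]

(t→e)

[tall quickly]: functor tall : (t→(e→t)), argument quickly : t; result (e→t).
[[tall quickly] cat]: functor cat : ((e→t)→((t→t)→(t→(t→(t→e))))), argument [tall quickly] : (e→t); result ((t→t)→(t→(t→(t→e)))).
[Zoe [[tall quickly] cat]]: functor [[tall quickly] cat] : ((t→t)→(t→(t→(t→e)))), argument Zoe : (t→t); result (t→(t→(t→e))).
[[Zoe [[tall quickly] cat]] often]: functor [Zoe [[tall quickly] cat]] : (t→(t→(t→e))), argument often : t; result (t→(t→e)).
[red [[Zoe [[tall quickly] cat]] often]]: functor [[Zoe [[tall quickly] cat]] often] : (t→(t→e)), argument red : t; result (t→e).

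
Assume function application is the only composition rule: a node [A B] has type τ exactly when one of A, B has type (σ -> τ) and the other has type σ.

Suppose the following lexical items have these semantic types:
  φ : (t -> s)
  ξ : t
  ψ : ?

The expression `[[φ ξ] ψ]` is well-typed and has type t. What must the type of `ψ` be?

At [[φ ξ] ψ] (required: t): [φ ξ] is s, which is not a function with range t; hence ψ is the functor — type (s -> t).

(s -> t)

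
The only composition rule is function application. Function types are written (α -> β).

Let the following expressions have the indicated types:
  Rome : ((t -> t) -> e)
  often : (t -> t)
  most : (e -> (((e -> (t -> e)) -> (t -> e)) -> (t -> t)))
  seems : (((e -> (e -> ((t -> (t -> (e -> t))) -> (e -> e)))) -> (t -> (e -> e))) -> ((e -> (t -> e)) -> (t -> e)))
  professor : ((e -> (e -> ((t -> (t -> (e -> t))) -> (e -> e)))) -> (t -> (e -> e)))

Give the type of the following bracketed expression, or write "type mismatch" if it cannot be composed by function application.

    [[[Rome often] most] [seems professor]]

(t -> t)

[Rome often]: ((t -> t) -> e) applied to (t -> t) yields e.
[[Rome often] most]: (e -> (((e -> (t -> e)) -> (t -> e)) -> (t -> t))) applied to e yields (((e -> (t -> e)) -> (t -> e)) -> (t -> t)).
[seems professor]: (((e -> (e -> ((t -> (t -> (e -> t))) -> (e -> e)))) -> (t -> (e -> e))) -> ((e -> (t -> e)) -> (t -> e))) applied to ((e -> (e -> ((t -> (t -> (e -> t))) -> (e -> e)))) -> (t -> (e -> e))) yields ((e -> (t -> e)) -> (t -> e)).
[[[Rome often] most] [seems professor]]: (((e -> (t -> e)) -> (t -> e)) -> (t -> t)) applied to ((e -> (t -> e)) -> (t -> e)) yields (t -> t).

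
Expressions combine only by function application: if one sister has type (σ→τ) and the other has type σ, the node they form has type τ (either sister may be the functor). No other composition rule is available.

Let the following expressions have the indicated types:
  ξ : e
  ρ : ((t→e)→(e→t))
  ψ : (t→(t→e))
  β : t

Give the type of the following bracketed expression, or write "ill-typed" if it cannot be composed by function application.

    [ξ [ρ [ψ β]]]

t

[ψ β] — ψ of type (t→(t→e)) combines with β of type t: type (t→e).
[ρ [ψ β]] — ρ of type ((t→e)→(e→t)) combines with [ψ β] of type (t→e): type (e→t).
[ξ [ρ [ψ β]]] — [ρ [ψ β]] of type (e→t) combines with ξ of type e: type t.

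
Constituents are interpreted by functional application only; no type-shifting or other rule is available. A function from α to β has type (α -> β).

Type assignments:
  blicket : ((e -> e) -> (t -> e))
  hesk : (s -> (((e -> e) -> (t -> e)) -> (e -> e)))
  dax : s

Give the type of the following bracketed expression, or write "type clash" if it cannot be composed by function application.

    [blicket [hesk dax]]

(e -> e)

[hesk dax] — hesk of type (s -> (((e -> e) -> (t -> e)) -> (e -> e))) combines with dax of type s: type (((e -> e) -> (t -> e)) -> (e -> e)).
[blicket [hesk dax]] — [hesk dax] of type (((e -> e) -> (t -> e)) -> (e -> e)) combines with blicket of type ((e -> e) -> (t -> e)): type (e -> e).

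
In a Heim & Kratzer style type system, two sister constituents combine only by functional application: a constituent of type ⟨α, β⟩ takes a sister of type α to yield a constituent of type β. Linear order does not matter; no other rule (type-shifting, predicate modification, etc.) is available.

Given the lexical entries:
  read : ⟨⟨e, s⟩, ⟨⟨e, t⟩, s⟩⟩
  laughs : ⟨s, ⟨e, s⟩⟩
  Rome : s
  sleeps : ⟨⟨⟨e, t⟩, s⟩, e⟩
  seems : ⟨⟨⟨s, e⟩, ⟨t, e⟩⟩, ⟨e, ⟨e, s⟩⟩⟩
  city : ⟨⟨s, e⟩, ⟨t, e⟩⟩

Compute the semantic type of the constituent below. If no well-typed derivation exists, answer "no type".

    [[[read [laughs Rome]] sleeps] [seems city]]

⟨e, s⟩

[laughs Rome]: functor laughs : ⟨s, ⟨e, s⟩⟩, argument Rome : s; result ⟨e, s⟩.
[read [laughs Rome]]: functor read : ⟨⟨e, s⟩, ⟨⟨e, t⟩, s⟩⟩, argument [laughs Rome] : ⟨e, s⟩; result ⟨⟨e, t⟩, s⟩.
[[read [laughs Rome]] sleeps]: functor sleeps : ⟨⟨⟨e, t⟩, s⟩, e⟩, argument [read [laughs Rome]] : ⟨⟨e, t⟩, s⟩; result e.
[seems city]: functor seems : ⟨⟨⟨s, e⟩, ⟨t, e⟩⟩, ⟨e, ⟨e, s⟩⟩⟩, argument city : ⟨⟨s, e⟩, ⟨t, e⟩⟩; result ⟨e, ⟨e, s⟩⟩.
[[[read [laughs Rome]] sleeps] [seems city]]: functor [seems city] : ⟨e, ⟨e, s⟩⟩, argument [[read [laughs Rome]] sleeps] : e; result ⟨e, s⟩.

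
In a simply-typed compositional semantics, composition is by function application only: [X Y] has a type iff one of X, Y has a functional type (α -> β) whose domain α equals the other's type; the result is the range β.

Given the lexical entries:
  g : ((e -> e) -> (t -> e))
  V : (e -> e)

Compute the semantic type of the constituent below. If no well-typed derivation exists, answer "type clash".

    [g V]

(t -> e)

[g V]: g is ((e -> e) -> (t -> e)), V is (e -> e); result (t -> e).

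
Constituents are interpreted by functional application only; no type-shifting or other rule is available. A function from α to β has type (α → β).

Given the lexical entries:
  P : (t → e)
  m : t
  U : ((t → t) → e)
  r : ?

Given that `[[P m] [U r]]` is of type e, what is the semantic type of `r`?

(((t → t) → e) → (e → e))

For [[P m] [U r]] to have type e with [P m] of type e, [U r] must be the function: [U r] : (e → e).
For [U r] to have type (e → e) with U of type ((t → t) → e), r must be the function: r : (((t → t) → e) → (e → e)).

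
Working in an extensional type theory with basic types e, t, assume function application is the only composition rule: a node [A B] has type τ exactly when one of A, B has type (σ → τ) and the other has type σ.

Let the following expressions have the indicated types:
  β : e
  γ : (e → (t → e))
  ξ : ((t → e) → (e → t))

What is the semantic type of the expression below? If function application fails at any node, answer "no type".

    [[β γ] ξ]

At [β γ], γ : (e → (t → e)) takes β : e, giving (t → e).
At [[β γ] ξ], ξ : ((t → e) → (e → t)) takes [β γ] : (t → e), giving (e → t).

(e → t)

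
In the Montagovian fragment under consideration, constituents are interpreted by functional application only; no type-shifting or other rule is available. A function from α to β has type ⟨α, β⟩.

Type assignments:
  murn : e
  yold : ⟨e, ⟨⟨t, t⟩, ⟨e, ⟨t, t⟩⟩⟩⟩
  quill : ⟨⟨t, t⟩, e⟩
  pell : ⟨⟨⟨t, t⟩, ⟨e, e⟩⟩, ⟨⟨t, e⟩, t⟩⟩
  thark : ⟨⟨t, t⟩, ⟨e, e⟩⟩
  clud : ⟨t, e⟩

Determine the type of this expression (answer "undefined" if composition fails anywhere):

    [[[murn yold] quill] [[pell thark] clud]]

undefined

[murn yold]: yold is ⟨e, ⟨⟨t, t⟩, ⟨e, ⟨t, t⟩⟩⟩⟩, murn is e; result ⟨⟨t, t⟩, ⟨e, ⟨t, t⟩⟩⟩.
[[murn yold] quill]: ⟨⟨t, t⟩, ⟨e, ⟨t, t⟩⟩⟩ and ⟨⟨t, t⟩, e⟩ cannot combine by function application — type clash.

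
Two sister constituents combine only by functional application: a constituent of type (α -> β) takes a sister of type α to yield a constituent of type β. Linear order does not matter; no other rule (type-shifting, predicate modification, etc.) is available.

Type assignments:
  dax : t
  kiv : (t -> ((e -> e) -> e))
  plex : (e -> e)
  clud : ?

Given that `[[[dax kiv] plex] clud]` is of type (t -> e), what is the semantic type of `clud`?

(e -> (t -> e))

For [[[dax kiv] plex] clud] to have type (t -> e) with [[dax kiv] plex] of type e, clud must be the function: clud : (e -> (t -> e)).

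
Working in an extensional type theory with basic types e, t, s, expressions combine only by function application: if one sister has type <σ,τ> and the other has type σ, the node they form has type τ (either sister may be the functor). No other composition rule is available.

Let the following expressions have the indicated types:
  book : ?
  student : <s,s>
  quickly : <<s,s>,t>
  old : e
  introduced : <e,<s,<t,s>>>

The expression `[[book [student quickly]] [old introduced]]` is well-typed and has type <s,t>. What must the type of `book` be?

<t,<<s,<t,s>>,<s,t>>>

For [[book [student quickly]] [old introduced]] to have type <s,t> with [old introduced] of type <s,<t,s>>, [book [student quickly]] must be the function: [book [student quickly]] : <<s,<t,s>>,<s,t>>.
For [book [student quickly]] to have type <<s,<t,s>>,<s,t>> with [student quickly] of type t, book must be the function: book : <t,<<s,<t,s>>,<s,t>>>.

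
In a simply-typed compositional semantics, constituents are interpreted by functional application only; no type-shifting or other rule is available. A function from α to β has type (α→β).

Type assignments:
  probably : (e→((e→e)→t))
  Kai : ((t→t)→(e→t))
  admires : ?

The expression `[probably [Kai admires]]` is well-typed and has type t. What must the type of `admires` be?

(((t→t)→(e→t))→((e→((e→e)→t))→t))

[probably [Kai admires]] is required to be t. probably : (e→((e→e)→t)) cannot yield t as functor, so [Kai admires] : ((e→((e→e)→t))→t).
[Kai admires] is required to be ((e→((e→e)→t))→t). Kai : ((t→t)→(e→t)) cannot yield ((e→((e→e)→t))→t) as functor, so admires : (((t→t)→(e→t))→((e→((e→e)→t))→t)).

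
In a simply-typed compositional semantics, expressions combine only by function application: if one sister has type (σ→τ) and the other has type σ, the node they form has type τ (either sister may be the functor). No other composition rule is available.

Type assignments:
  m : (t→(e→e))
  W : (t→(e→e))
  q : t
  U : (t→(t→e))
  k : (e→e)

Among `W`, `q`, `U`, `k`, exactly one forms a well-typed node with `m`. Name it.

q

W : (t→(e→e)) — no; m wants t, and W wants t.
q — combines: m : (t→(e→e)) takes q : t as argument, giving (e→e).
U : (t→(t→e)) — no; m wants t, and U wants t.
k : (e→e) — no; m wants t, and k wants e.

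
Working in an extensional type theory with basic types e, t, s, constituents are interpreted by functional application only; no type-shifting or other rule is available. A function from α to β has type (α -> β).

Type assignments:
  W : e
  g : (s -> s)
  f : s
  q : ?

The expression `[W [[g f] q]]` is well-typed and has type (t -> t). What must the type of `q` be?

[W [[g f] q]] is required to be (t -> t). W : e cannot yield (t -> t) as functor, so [[g f] q] : (e -> (t -> t)).
[[g f] q] is required to be (e -> (t -> t)). [g f] : s cannot yield (e -> (t -> t)) as functor, so q : (s -> (e -> (t -> t))).

(s -> (e -> (t -> t)))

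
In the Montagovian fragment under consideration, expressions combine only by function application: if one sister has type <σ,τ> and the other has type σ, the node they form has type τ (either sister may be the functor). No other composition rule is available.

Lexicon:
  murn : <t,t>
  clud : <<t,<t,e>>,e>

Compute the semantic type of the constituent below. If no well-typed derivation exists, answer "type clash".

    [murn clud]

type clash

At [murn clud]: neither <t,t> nor <<t,<t,e>>,e> can take the other as argument; the node is ill-typed.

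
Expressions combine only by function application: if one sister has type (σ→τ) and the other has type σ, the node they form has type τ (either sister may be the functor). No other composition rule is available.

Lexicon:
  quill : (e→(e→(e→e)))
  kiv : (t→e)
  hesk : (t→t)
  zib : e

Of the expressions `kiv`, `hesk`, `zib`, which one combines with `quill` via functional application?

kiv : (t→e) — does not combine with quill.
hesk : (t→t) — does not combine with quill.
zib — combines: quill : (e→(e→(e→e))) takes zib : e as argument, giving (e→(e→e)).

zib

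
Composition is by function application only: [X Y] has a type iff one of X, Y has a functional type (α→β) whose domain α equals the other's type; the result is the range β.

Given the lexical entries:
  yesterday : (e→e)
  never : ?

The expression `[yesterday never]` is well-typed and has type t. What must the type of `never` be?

At [yesterday never] (required: t): yesterday is (e→e), which is not a function with range t; hence never is the functor — type ((e→e)→t).

((e→e)→t)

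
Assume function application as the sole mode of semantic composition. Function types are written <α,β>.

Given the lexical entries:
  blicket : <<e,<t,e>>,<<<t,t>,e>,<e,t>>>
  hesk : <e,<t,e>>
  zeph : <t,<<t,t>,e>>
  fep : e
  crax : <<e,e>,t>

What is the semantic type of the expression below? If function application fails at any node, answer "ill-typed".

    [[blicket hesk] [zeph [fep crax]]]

[blicket hesk] — blicket of type <<e,<t,e>>,<<<t,t>,e>,<e,t>>> combines with hesk of type <e,<t,e>>: type <<<t,t>,e>,<e,t>>.
At [fep crax]: neither e nor <<e,e>,t> can take the other as argument; the node is ill-typed.

ill-typed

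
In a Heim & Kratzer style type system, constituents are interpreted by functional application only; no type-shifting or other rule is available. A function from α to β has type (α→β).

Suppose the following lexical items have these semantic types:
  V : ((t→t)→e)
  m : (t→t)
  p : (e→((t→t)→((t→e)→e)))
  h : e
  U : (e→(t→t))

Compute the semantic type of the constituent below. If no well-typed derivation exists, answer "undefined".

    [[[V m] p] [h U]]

((t→e)→e)

[V m] — V of type ((t→t)→e) combines with m of type (t→t): type e.
[[V m] p] — p of type (e→((t→t)→((t→e)→e))) combines with [V m] of type e: type ((t→t)→((t→e)→e)).
[h U] — U of type (e→(t→t)) combines with h of type e: type (t→t).
[[[V m] p] [h U]] — [[V m] p] of type ((t→t)→((t→e)→e)) combines with [h U] of type (t→t): type ((t→e)→e).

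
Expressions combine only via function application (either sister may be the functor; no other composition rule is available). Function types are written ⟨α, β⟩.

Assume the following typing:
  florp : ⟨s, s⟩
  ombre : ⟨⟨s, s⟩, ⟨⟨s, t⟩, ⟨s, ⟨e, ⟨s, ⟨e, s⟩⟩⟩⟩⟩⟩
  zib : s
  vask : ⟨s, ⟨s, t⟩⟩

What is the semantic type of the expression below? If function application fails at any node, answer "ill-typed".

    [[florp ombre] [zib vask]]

[florp ombre]: ombre is ⟨⟨s, s⟩, ⟨⟨s, t⟩, ⟨s, ⟨e, ⟨s, ⟨e, s⟩⟩⟩⟩⟩⟩, florp is ⟨s, s⟩; result ⟨⟨s, t⟩, ⟨s, ⟨e, ⟨s, ⟨e, s⟩⟩⟩⟩⟩.
[zib vask]: vask is ⟨s, ⟨s, t⟩⟩, zib is s; result ⟨s, t⟩.
[[florp ombre] [zib vask]]: [florp ombre] is ⟨⟨s, t⟩, ⟨s, ⟨e, ⟨s, ⟨e, s⟩⟩⟩⟩⟩, [zib vask] is ⟨s, t⟩; result ⟨s, ⟨e, ⟨s, ⟨e, s⟩⟩⟩⟩.

⟨s, ⟨e, ⟨s, ⟨e, s⟩⟩⟩⟩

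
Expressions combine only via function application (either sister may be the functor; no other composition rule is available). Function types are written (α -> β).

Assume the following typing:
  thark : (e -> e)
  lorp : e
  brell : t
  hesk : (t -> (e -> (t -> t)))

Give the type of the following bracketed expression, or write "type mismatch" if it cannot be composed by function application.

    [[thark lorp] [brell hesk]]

(t -> t)

[thark lorp]: thark is (e -> e), lorp is e; result e.
[brell hesk]: hesk is (t -> (e -> (t -> t))), brell is t; result (e -> (t -> t)).
[[thark lorp] [brell hesk]]: [brell hesk] is (e -> (t -> t)), [thark lorp] is e; result (t -> t).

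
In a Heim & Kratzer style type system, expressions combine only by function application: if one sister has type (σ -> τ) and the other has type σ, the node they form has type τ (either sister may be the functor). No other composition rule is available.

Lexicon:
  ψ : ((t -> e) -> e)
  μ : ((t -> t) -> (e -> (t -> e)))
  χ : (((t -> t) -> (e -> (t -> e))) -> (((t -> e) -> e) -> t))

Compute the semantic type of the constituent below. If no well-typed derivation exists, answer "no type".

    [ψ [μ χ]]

[μ χ] — χ of type (((t -> t) -> (e -> (t -> e))) -> (((t -> e) -> e) -> t)) combines with μ of type ((t -> t) -> (e -> (t -> e))): type (((t -> e) -> e) -> t).
[ψ [μ χ]] — [μ χ] of type (((t -> e) -> e) -> t) combines with ψ of type ((t -> e) -> e): type t.

t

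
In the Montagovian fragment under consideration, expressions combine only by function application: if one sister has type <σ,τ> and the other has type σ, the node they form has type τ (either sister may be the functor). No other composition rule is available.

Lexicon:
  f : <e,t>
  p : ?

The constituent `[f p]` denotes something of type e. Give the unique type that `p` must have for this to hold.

<<e,t>,e>

[f p] is required to be e. f : <e,t> cannot yield e as functor, so p : <<e,t>,e>.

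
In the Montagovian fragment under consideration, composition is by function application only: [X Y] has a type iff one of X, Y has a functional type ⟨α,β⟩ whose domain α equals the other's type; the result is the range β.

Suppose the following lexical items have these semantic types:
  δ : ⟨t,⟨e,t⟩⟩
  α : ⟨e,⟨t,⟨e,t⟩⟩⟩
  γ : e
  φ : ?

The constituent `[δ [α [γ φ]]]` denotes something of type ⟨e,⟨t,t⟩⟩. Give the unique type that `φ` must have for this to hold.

⟨e,⟨⟨e,⟨t,⟨e,t⟩⟩⟩,⟨⟨t,⟨e,t⟩⟩,⟨e,⟨t,t⟩⟩⟩⟩⟩

[δ [α [γ φ]]] is required to be ⟨e,⟨t,t⟩⟩. δ : ⟨t,⟨e,t⟩⟩ cannot yield ⟨e,⟨t,t⟩⟩ as functor, so [α [γ φ]] : ⟨⟨t,⟨e,t⟩⟩,⟨e,⟨t,t⟩⟩⟩.
[α [γ φ]] is required to be ⟨⟨t,⟨e,t⟩⟩,⟨e,⟨t,t⟩⟩⟩. α : ⟨e,⟨t,⟨e,t⟩⟩⟩ cannot yield ⟨⟨t,⟨e,t⟩⟩,⟨e,⟨t,t⟩⟩⟩ as functor, so [γ φ] : ⟨⟨e,⟨t,⟨e,t⟩⟩⟩,⟨⟨t,⟨e,t⟩⟩,⟨e,⟨t,t⟩⟩⟩⟩.
[γ φ] is required to be ⟨⟨e,⟨t,⟨e,t⟩⟩⟩,⟨⟨t,⟨e,t⟩⟩,⟨e,⟨t,t⟩⟩⟩⟩. γ : e cannot yield ⟨⟨e,⟨t,⟨e,t⟩⟩⟩,⟨⟨t,⟨e,t⟩⟩,⟨e,⟨t,t⟩⟩⟩⟩ as functor, so φ : ⟨e,⟨⟨e,⟨t,⟨e,t⟩⟩⟩,⟨⟨t,⟨e,t⟩⟩,⟨e,⟨t,t⟩⟩⟩⟩⟩.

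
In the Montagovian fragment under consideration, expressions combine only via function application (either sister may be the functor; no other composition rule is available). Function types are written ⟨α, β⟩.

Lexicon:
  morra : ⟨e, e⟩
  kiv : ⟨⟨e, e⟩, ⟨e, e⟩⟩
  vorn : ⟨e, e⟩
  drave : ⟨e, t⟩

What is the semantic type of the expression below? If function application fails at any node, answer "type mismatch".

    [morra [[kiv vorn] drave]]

[kiv vorn] — kiv of type ⟨⟨e, e⟩, ⟨e, e⟩⟩ combines with vorn of type ⟨e, e⟩: type ⟨e, e⟩.
[[kiv vorn] drave]: ⟨e, e⟩ and ⟨e, t⟩ cannot combine by function application — type clash.

type mismatch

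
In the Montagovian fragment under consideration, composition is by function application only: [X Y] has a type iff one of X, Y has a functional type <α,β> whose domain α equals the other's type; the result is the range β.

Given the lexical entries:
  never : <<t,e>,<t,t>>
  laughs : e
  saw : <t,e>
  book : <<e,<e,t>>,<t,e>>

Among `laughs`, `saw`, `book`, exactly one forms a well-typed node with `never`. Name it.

laughs : e — never needs <t,e>; laughs needs nothing (atomic); neither fits.
saw — combines: never : <<t,e>,<t,t>> takes saw : <t,e> as argument, giving <t,t>.
book : <<e,<e,t>>,<t,e>> — never needs <t,e>; book needs <e,<e,t>>; neither fits.

saw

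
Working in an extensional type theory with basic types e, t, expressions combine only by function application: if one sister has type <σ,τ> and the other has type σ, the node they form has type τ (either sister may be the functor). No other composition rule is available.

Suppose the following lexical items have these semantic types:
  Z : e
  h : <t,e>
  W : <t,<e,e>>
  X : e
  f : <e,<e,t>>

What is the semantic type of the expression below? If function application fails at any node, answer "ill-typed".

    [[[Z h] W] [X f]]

ill-typed

[Z h]: e with <t,e> — neither is a function whose domain matches the other; composition fails here.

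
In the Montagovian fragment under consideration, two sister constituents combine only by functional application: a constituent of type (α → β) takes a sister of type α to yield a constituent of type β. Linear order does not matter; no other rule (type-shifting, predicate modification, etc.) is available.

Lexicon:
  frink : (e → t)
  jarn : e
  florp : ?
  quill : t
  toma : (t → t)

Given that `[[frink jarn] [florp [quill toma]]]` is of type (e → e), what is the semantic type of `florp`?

(t → (t → (e → e)))

[[frink jarn] [florp [quill toma]]] must have type (e → e). The sister [frink jarn] has type t; that is not a function onto (e → e), so [florp [quill toma]] must be the functor, of type (t → (e → e)).
[florp [quill toma]] must have type (t → (e → e)). The sister [quill toma] has type t; that is not a function onto (t → (e → e)), so florp must be the functor, of type (t → (t → (e → e))).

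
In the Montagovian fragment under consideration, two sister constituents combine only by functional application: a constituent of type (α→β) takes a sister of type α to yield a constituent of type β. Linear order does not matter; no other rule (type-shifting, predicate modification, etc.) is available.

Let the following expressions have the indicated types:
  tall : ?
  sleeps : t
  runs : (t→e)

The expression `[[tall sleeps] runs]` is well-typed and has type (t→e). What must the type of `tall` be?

[[tall sleeps] runs] must have type (t→e). The sister runs has type (t→e); that is not a function onto (t→e), so [tall sleeps] must be the functor, of type ((t→e)→(t→e)).
[tall sleeps] must have type ((t→e)→(t→e)). The sister sleeps has type t; that is not a function onto ((t→e)→(t→e)), so tall must be the functor, of type (t→((t→e)→(t→e))).

(t→((t→e)→(t→e)))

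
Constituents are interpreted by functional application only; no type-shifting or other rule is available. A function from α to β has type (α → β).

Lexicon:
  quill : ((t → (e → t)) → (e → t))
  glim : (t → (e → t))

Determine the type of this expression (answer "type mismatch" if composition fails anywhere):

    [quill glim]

(e → t)

[quill glim]: functor quill : ((t → (e → t)) → (e → t)), argument glim : (t → (e → t)); result (e → t).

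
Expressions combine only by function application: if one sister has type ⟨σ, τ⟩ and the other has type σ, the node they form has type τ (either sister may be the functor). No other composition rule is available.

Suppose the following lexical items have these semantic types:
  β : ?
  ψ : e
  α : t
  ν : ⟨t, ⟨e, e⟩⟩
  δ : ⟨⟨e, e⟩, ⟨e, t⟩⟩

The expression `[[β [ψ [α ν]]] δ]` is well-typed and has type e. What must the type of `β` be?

⟨e, ⟨⟨⟨e, e⟩, ⟨e, t⟩⟩, e⟩⟩

[[β [ψ [α ν]]] δ] is required to be e. δ : ⟨⟨e, e⟩, ⟨e, t⟩⟩ cannot yield e as functor, so [β [ψ [α ν]]] : ⟨⟨⟨e, e⟩, ⟨e, t⟩⟩, e⟩.
[β [ψ [α ν]]] is required to be ⟨⟨⟨e, e⟩, ⟨e, t⟩⟩, e⟩. [ψ [α ν]] : e cannot yield ⟨⟨⟨e, e⟩, ⟨e, t⟩⟩, e⟩ as functor, so β : ⟨e, ⟨⟨⟨e, e⟩, ⟨e, t⟩⟩, e⟩⟩.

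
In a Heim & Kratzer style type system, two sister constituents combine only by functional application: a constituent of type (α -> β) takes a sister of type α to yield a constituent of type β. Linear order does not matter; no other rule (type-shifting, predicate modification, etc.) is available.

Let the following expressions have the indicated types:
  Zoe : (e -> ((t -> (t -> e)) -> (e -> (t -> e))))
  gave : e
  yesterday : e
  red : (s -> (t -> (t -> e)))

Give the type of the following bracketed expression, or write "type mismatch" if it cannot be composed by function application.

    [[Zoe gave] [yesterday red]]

type mismatch

[Zoe gave]: Zoe is (e -> ((t -> (t -> e)) -> (e -> (t -> e)))), gave is e; result ((t -> (t -> e)) -> (e -> (t -> e))).
[yesterday red]: e and (s -> (t -> (t -> e))) cannot combine by function application — type clash.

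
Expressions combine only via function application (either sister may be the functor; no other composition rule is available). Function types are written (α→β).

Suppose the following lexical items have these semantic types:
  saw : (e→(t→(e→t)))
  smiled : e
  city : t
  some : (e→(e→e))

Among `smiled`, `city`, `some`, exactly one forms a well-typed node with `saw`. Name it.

smiled

smiled — combines: saw : (e→(t→(e→t))) takes smiled : e as argument, giving (t→(e→t)).
city : t — no; saw wants e, and city wants nothing (atomic).
some : (e→(e→e)) — no; saw wants e, and some wants e.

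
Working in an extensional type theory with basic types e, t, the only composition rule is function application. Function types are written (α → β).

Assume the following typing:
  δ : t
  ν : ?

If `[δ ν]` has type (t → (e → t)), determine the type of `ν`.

(t → (t → (e → t)))

For [δ ν] to have type (t → (e → t)) with δ of type t, ν must be the function: ν : (t → (t → (e → t))).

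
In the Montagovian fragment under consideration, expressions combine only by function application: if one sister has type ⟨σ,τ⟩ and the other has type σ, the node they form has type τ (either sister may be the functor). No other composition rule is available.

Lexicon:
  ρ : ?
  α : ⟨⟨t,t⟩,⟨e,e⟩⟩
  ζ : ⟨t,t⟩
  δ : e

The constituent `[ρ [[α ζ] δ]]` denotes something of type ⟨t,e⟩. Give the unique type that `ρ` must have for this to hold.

⟨e,⟨t,e⟩⟩

At [ρ [[α ζ] δ]] (required: ⟨t,e⟩): [[α ζ] δ] is e, which is not a function with range ⟨t,e⟩; hence ρ is the functor — type ⟨e,⟨t,e⟩⟩.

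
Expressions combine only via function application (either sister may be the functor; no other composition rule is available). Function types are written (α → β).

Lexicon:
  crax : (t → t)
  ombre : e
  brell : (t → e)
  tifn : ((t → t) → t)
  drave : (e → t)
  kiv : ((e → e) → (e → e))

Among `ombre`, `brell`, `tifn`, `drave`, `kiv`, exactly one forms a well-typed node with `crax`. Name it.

tifn

ombre : e — crax needs t; ombre needs nothing (atomic); neither fits.
brell : (t → e) — crax needs t; brell needs t; neither fits.
tifn — combines: tifn : ((t → t) → t) takes crax : (t → t) as argument, giving t.
drave : (e → t) — crax needs t; drave needs e; neither fits.
kiv : ((e → e) → (e → e)) — crax needs t; kiv needs (e → e); neither fits.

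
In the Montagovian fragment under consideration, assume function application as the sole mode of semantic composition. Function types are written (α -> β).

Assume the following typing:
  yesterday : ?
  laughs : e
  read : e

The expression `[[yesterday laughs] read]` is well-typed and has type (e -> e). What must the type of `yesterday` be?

(e -> (e -> (e -> e)))

At [[yesterday laughs] read] (required: (e -> e)): read is e, which is not a function with range (e -> e); hence [yesterday laughs] is the functor — type (e -> (e -> e)).
At [yesterday laughs] (required: (e -> (e -> e))): laughs is e, which is not a function with range (e -> (e -> e)); hence yesterday is the functor — type (e -> (e -> (e -> e))).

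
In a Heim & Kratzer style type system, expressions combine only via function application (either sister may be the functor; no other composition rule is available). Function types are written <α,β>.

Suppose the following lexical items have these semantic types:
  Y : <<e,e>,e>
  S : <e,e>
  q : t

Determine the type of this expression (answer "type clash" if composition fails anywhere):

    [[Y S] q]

type clash

[Y S] — Y of type <<e,e>,e> combines with S of type <e,e>: type e.
[[Y S] q]: e with t — neither is a function whose domain matches the other; composition fails here.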